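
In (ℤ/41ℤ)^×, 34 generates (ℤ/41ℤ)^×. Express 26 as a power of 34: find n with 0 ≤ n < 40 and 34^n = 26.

Successive powers of 34 modulo 41:
  34^0=1  34^1=34  34^2=8  34^3=26
So 34^3 ≡ 26 (mod 41), giving n = 3.

3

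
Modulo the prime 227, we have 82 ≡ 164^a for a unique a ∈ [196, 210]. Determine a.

Compute 164^196 mod 227 = 74, then multiply by 164 repeatedly:
  164^196=74  164^197=105  164^198=195  164^199=200  164^200=112
  164^201=208  164^202=62  164^203=180  164^204=10  164^205=51
  164^206=192  164^207=162  164^208=9  164^209=114  164^210=82
Found 82 at exponent 210.

210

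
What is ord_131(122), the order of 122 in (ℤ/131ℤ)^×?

The order of 122 must divide p − 1 = 130 = 2 · 5 · 13.
Divisors: 1, 2, 5, 10, 13, 26, 65, 130.
Check each in increasing order: 122^1 ≡ 122;  122^2 ≡ 81;  122^5 ≡ 32;  122^10 ≡ 107;  122^13 ≡ 73;  122^26 ≡ 89;  122^65 ≡ 130;  122^130 ≡ 1.
Smallest exponent giving 1 is 130.

130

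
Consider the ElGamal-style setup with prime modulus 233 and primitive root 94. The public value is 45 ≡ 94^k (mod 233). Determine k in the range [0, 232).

Baby-step giant-step with m = ceil(sqrt(232)) = 16.
Baby table (94^j mod 233 for j=0..15):
  0:1  1:94  2:215  3:172  4:91  5:166  6:226  7:41
  8:126  9:194  10:62  11:3  12:49  13:179  14:50  15:40
Giant step factor: 94^(-16) ≡ 51 (mod 233).
Scan 45·51^i mod 233 for i = 0, 1, …:
  i=0: 45   i=1: 198   i=2: 79   i=3: 68
  i=4: 206   i=5: 21   i=6: 139   i=7: 99
  i=8: 156   i=9: 34   i=10: 103   i=11: 127
  i=12: 186   i=13: 166
Match at i=13, j=5: k = 13·16 + 5 = 213.

213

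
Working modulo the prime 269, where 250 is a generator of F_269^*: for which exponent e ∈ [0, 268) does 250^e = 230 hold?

185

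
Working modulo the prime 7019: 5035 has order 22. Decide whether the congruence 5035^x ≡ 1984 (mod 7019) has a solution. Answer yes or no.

⟨5035⟩ has order 22; its elements mod 7019 are {1, 989, 1403, 1756, 1984, 2195, 2480, 2991, 3089, 3100, 3144, 3875, 3919, 3930, 4028, 4539, 4824, 5035, 5263, 5616, 6030, 7018}.
1984 is in this set.

yes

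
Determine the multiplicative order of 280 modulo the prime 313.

13

The order of 280 must divide p − 1 = 312 = 2^3 · 3 · 13.
Divisors: 1, 2, 3, 4, 6, 8, 12, 13, 24, 26, 39, 52, 78, 104, 156, 312.
Check each in increasing order: 280^1 ≡ 280;  280^2 ≡ 150;  280^3 ≡ 58;  280^4 ≡ 277;  280^6 ≡ 234;  280^8 ≡ 44;  280^12 ≡ 294;  280^13 ≡ 1.
Smallest exponent giving 1 is 13.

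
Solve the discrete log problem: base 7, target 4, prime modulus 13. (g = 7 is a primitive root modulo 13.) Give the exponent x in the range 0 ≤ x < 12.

10

Successive powers of 7 modulo 13:
  7^0=1  7^1=7  7^2=10  7^3=5  7^4=9  7^5=11
  7^6=12  7^7=6  7^8=3  7^9=8  7^10=4
So 7^10 ≡ 4 (mod 13), giving x = 10.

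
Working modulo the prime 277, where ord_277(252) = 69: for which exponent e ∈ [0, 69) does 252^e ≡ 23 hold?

Baby-step giant-step with m = ceil(sqrt(69)) = 9.
Baby table (252^j mod 277 for j=0..8):
  0:1  1:252  2:71  3:164  4:55  5:10  6:27  7:156
  8:255
Giant step factor: 252^(-9) ≡ 69 (mod 277).
Scan 23·69^i mod 277 for i = 0, 1, …:
  i=0: 23   i=1: 202   i=2: 88   i=3: 255
Match at i=3, j=8: e = 3·9 + 8 = 35.

35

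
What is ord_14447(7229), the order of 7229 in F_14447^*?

The order of 7229 must divide p − 1 = 14446 = 2 · 31 · 233.
Divisors: 1, 2, 31, 62, 233, 466, 7223, 14446.
Check each in increasing order: 7229^1 ≡ 7229;  7229^2 ≡ 3642;  7229^31 ≡ 1464;  7229^62 ≡ 5140;  7229^233 ≡ 6101;  7229^466 ≡ 6729;  7229^7223 ≡ 14446;  7229^14446 ≡ 1.
Smallest exponent giving 1 is 14446.

14446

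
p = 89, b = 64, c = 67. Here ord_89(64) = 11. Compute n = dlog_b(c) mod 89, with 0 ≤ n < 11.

7

Successive powers of 64 modulo 89:
  64^0=1  64^1=64  64^2=2  64^3=39  64^4=4  64^5=78
  64^6=8  64^7=67
So 64^7 ≡ 67 (mod 89), giving n = 7.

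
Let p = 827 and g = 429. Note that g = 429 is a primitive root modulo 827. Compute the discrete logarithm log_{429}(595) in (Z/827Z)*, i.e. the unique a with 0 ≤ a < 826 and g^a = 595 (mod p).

Baby-step giant-step with m = ceil(sqrt(826)) = 29.
Baby table (429^j mod 827 for j=0..28):
  0:1  1:429  2:447  3:726  4:502  5:338  6:277  7:572
  8:596  9:141  10:118  11:175  12:645  13:487  14:519  15:188
  16:433  17:509  18:33  19:98  20:692  21:802  22:26  23:403
  24:44  25:682  26:647  27:518  28:586
Giant step factor: 429^(-29) ≡ 59 (mod 827).
Scan 595·59^i mod 827 for i = 0, 1, …:
  i=0: 595   i=1: 371   i=2: 387   i=3: 504
  i=4: 791   i=5: 357   i=6: 388   i=7: 563
  i=8: 137   i=9: 640     …   i=24: 39
  i=25: 647
Match at i=25, j=26: a = 25·29 + 26 = 751.

751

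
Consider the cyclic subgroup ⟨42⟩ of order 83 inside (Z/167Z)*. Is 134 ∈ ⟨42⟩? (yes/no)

134 ∈ ⟨42⟩ iff 134^83 ≡ 1 (mod 167), since |⟨42⟩| = 83.
134^83 mod 167 = 166.
Since 166 ≠ 1, 134 does not lie in the subgroup.

no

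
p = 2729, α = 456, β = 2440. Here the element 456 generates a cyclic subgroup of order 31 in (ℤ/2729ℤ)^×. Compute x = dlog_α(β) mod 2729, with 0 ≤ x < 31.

Successive powers of 456 modulo 2729:
  456^0=1  456^1=456  456^2=532  456^3=2440
So 456^3 ≡ 2440 (mod 2729), giving x = 3.

3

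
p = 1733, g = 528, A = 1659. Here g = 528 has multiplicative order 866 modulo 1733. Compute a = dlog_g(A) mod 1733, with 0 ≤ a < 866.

52

Baby-step giant-step with m = ceil(sqrt(866)) = 30.
Baby table (528^j mod 1733 for j=0..29):
  0:1  1:528  2:1504  3:398  4:451  5:707  6:701  7:999
  8:640  9:1718  10:745  11:1702  12:962  13:167  14:1526  15:1616
  16:612  17:798  18:225  19:956  20:465  21:1167  22:961  23:1372
  24:22  25:1218  26:161  27:91  28:1257  29:1690
Giant step factor: 528^(-30) ≡ 713 (mod 1733).
Scan 1659·713^i mod 1733 for i = 0, 1, …:
  i=0: 1659   i=1: 961
Match at i=1, j=22: a = 1·30 + 22 = 52.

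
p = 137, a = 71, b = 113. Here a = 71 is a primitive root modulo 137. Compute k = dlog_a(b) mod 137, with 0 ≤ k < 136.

35

Baby-step giant-step with m = ceil(sqrt(136)) = 12.
Baby table (71^j mod 137 for j=0..11):
  0:1  1:71  2:109  3:67  4:99  5:42  6:105  7:57
  8:74  9:48  10:120  11:26
Giant step factor: 71^(-12) ≡ 78 (mod 137).
Scan 113·78^i mod 137 for i = 0, 1, …:
  i=0: 113   i=1: 46   i=2: 26
Match at i=2, j=11: k = 2·12 + 11 = 35.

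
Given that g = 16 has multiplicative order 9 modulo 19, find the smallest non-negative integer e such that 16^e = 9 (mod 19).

2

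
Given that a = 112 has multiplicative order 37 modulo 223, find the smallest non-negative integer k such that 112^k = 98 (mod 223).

9

Successive powers of 112 modulo 223:
  112^0=1  112^1=112  112^2=56  112^3=28  112^4=14  112^5=7
  112^6=115  112^7=169  112^8=196  112^9=98
So 112^9 ≡ 98 (mod 223), giving k = 9.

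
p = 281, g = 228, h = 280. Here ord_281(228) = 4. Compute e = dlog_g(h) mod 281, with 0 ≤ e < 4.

Successive powers of 228 modulo 281:
  228^0=1  228^1=228  228^2=280
So 228^2 ≡ 280 (mod 281), giving e = 2.

2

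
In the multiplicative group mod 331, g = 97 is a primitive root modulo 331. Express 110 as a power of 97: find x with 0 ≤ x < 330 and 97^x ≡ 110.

8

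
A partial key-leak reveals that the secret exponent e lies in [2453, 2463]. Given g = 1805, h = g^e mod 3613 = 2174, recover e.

Compute 1805^2453 mod 3613 = 3327, then multiply by 1805 repeatedly:
  1805^2453=3327  1805^2454=429  1805^2455=1163  1805^2456=62  1805^2457=3520
  1805^2458=1946  1805^2459=694  1805^2460=2572  1805^2461=3368  1805^2462=2174
Found 2174 at exponent 2462.

2462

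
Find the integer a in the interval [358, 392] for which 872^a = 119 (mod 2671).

Compute 872^358 mod 2671 = 2648, then multiply by 872 repeatedly:
  872^358=2648  872^359=1312  872^360=876  872^361=2637  872^362=2404
  872^363=2224  872^364=182  872^365=1115  872^366=36  872^367=2011
  872^368=1416  872^369=750  872^370=2276  872^371=119
Found 119 at exponent 371.

371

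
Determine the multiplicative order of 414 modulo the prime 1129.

The order of 414 must divide p − 1 = 1128 = 2^3 · 3 · 47.
Divisors: 1, 2, 3, 4, 6, 8, 12, 24, 47, 94, 141, 188, 282, 376, 564, 1128.
Check each in increasing order: 414^1 ≡ 414;  414^2 ≡ 917;  414^3 ≡ 294;  414^4 ≡ 913;  414^6 ≡ 632;  414^8 ≡ 367;  414^12 ≡ 887;  414^24 ≡ 985;  414^47 ≡ 1.
Smallest exponent giving 1 is 47.

47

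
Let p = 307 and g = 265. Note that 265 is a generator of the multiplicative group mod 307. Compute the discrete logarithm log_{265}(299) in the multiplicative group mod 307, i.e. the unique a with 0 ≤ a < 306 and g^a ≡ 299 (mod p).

Baby-step giant-step with m = ceil(sqrt(306)) = 18.
Baby table (265^j mod 307 for j=0..17):
  0:1  1:265  2:229  3:206  4:251  5:203  6:70  7:130
  8:66  9:298  10:71  11:88  12:295  13:197  14:15  15:291
  16:58  17:20
Giant step factor: 265^(-18) ≡ 235 (mod 307).
Scan 299·235^i mod 307 for i = 0, 1, …:
  i=0: 299   i=1: 269   i=2: 280   i=3: 102
  i=4: 24   i=5: 114   i=6: 81   i=7: 1
Match at i=7, j=0: a = 7·18 + 0 = 126.

126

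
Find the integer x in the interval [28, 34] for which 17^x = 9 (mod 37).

28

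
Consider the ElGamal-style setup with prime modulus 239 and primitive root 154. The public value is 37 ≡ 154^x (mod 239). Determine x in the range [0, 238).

Baby-step giant-step with m = ceil(sqrt(238)) = 16.
Baby table (154^j mod 239 for j=0..15):
  0:1  1:154  2:55  3:105  4:157  5:39  6:31  7:233
  8:32  9:148  10:87  11:14  12:5  13:53  14:36  15:47
Giant step factor: 154^(-16) ≡ 116 (mod 239).
Scan 37·116^i mod 239 for i = 0, 1, …:
  i=0: 37   i=1: 229   i=2: 35   i=3: 236
  i=4: 130   i=5: 23   i=6: 39
Match at i=6, j=5: x = 6·16 + 5 = 101.

101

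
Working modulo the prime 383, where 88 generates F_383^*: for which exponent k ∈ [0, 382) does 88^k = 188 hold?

249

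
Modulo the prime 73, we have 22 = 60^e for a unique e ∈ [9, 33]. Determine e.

9

Compute 60^9 mod 73 = 22, then multiply by 60 repeatedly:
  60^9=22
Found 22 at exponent 9.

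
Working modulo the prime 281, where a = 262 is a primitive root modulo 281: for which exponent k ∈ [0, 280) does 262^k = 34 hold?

250

Baby-step giant-step with m = ceil(sqrt(280)) = 17.
Baby table (262^j mod 281 for j=0..16):
  0:1  1:262  2:80  3:166  4:218  5:73  6:18  7:220
  8:35  9:178  10:271  11:190  12:43  13:26  14:68  15:113
  16:101
Giant step factor: 262^(-17) ≡ 41 (mod 281).
Scan 34·41^i mod 281 for i = 0, 1, …:
  i=0: 34   i=1: 270   i=2: 111   i=3: 55
  i=4: 7   i=5: 6   i=6: 246   i=7: 251
  i=8: 175   i=9: 150     …   i=13: 97
  i=14: 43
Match at i=14, j=12: k = 14·17 + 12 = 250.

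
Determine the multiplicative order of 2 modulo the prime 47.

23

The order of 2 must divide p − 1 = 46 = 2 · 23.
Divisors: 1, 2, 23, 46.
Check each in increasing order: 2^1 ≡ 2;  2^2 ≡ 4;  2^23 ≡ 1.
Smallest exponent giving 1 is 23.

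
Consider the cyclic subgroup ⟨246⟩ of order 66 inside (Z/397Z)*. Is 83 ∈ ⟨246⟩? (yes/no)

yes

83 ∈ ⟨246⟩ iff 83^66 ≡ 1 (mod 397), since |⟨246⟩| = 66.
83^66 mod 397 = 1.
Since 1 = 1, 83 lies in the subgroup.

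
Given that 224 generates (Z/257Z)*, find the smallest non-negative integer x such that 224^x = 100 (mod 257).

118

Baby-step giant-step with m = ceil(sqrt(256)) = 16.
Baby table (224^j mod 257 for j=0..15):
  0:1  1:224  2:61  3:43  4:123  5:53  6:50  7:149
  8:223  9:94  10:239  11:80  12:187  13:254  14:99  15:74
Giant step factor: 224^(-16) ≡ 255 (mod 257).
Scan 100·255^i mod 257 for i = 0, 1, …:
  i=0: 100   i=1: 57   i=2: 143   i=3: 228
  i=4: 58   i=5: 141   i=6: 232   i=7: 50
Match at i=7, j=6: x = 7·16 + 6 = 118.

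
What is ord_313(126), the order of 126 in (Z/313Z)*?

The order of 126 must divide p − 1 = 312 = 2^3 · 3 · 13.
Divisors: 1, 2, 3, 4, 6, 8, 12, 13, 24, 26, 39, 52, 78, 104, 156, 312.
Check each in increasing order: 126^1 ≡ 126;  126^2 ≡ 226;  126^3 ≡ 306;  126^4 ≡ 57;  126^6 ≡ 49;  126^8 ≡ 119;  126^12 ≡ 210;  126^13 ≡ 168;  126^24 ≡ 280;  126^26 ≡ 54;  126^39 ≡ 308;  126^52 ≡ 99;  126^78 ≡ 25;  126^104 ≡ 98;  126^156 ≡ 312;  126^312 ≡ 1.
Smallest exponent giving 1 is 312.

312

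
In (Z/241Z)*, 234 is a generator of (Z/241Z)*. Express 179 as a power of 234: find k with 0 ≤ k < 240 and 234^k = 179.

101

Baby-step giant-step with m = ceil(sqrt(240)) = 16.
Baby table (234^j mod 241 for j=0..15):
  0:1  1:234  2:49  3:139  4:232  5:63  6:41  7:195
  8:81  9:156  10:113  11:173  12:235  13:42  14:188  15:130
Giant step factor: 234^(-16) ≡ 183 (mod 241).
Scan 179·183^i mod 241 for i = 0, 1, …:
  i=0: 179   i=1: 222   i=2: 138   i=3: 190
  i=4: 66   i=5: 28   i=6: 63
Match at i=6, j=5: k = 6·16 + 5 = 101.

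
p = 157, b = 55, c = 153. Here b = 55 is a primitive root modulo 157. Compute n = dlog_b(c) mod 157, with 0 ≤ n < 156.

120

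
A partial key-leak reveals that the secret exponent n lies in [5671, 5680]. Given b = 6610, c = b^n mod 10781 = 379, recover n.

5674

Compute 6610^5671 mod 10781 = 2674, then multiply by 6610 repeatedly:
  6610^5671=2674  6610^5672=5081  6610^5673=2595  6610^5674=379
Found 379 at exponent 5674.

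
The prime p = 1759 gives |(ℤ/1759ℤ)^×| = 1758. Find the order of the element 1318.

1758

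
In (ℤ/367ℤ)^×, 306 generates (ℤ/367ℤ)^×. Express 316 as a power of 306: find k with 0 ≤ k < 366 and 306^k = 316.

185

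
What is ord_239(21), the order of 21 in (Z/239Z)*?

238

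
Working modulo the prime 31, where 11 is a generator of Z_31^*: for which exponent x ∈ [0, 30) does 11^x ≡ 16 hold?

Successive powers of 11 modulo 31:
  11^0=1  11^1=11  11^2=28  11^3=29  11^4=9  11^5=6
  11^6=4  11^7=13  11^8=19  11^9=23  11^10=5  11^11=24
  11^12=16
So 11^12 ≡ 16 (mod 31), giving x = 12.

12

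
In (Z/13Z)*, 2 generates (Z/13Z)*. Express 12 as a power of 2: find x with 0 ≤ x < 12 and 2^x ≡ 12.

6

Successive powers of 2 modulo 13:
  2^0=1  2^1=2  2^2=4  2^3=8  2^4=3  2^5=6
  2^6=12
So 2^6 ≡ 12 (mod 13), giving x = 6.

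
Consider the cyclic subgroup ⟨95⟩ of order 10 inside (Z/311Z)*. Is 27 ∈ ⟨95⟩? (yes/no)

no

27 ∈ ⟨95⟩ iff 27^10 ≡ 1 (mod 311), since |⟨95⟩| = 10.
27^10 mod 311 = 121.
Since 121 ≠ 1, 27 does not lie in the subgroup.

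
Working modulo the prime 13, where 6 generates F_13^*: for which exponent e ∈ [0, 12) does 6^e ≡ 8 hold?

Successive powers of 6 modulo 13:
  6^0=1  6^1=6  6^2=10  6^3=8
So 6^3 ≡ 8 (mod 13), giving e = 3.

3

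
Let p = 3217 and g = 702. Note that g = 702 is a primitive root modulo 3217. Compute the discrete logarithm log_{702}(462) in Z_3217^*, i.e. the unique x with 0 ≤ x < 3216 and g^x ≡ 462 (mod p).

Baby-step giant-step with m = ceil(sqrt(3216)) = 57.
Baby table (702^j mod 3217 for j=0..56):
  0:1  1:702  2:603  3:1879  4:88  5:653  6:1592  7:1285
  8:1310  9:2775  10:1765  11:485  12:2685  13:2925  14:904  15:859
  16:1439  17:40  18:2344  19:1601  20:1169  21:303  22:384  23:2557
  24:3145  25:928  26:1622  27:3043  28:98  29:1239  30:1188  31:773
  32:2190  33:2871  34:1600  35:467  36:2917  37:1722  38:2469  39:2492
  40:2553  41:337  42:1733  43:540  44:2691  45:703  46:1305  47:2482
  48:1967  49:741  50:2245  51:2877  52:2595  53:868  54:1323  55:2250
  56:3170
Giant step factor: 702^(-57) ≡ 285 (mod 3217).
Scan 462·285^i mod 3217 for i = 0, 1, …:
  i=0: 462   i=1: 2990   i=2: 2862   i=3: 1769
  i=4: 2313   i=5: 2937   i=6: 625   i=7: 1190
  i=8: 1365   i=9: 2985     …   i=31: 1744
  i=32: 1622
Match at i=32, j=26: x = 32·57 + 26 = 1850.

1850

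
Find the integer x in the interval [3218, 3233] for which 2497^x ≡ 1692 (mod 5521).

3231

Compute 2497^3218 mod 5521 = 4962, then multiply by 2497 repeatedly:
  2497^3218=4962  2497^3219=990  2497^3220=4143  2497^3221=4238  2497^3222=4050
  2497^3223=3899  2497^3224=2280  2497^3225=1009  2497^3226=1897  2497^3227=5312
  2497^3228=2622  2497^3229=4749  2497^3230=4666  2497^3231=1692
Found 1692 at exponent 3231.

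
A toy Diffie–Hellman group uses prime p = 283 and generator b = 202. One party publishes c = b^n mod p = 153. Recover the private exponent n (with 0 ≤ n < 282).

Baby-step giant-step with m = ceil(sqrt(282)) = 17.
Baby table (202^j mod 283 for j=0..16):
  0:1  1:202  2:52  3:33  4:157  5:18  6:240  7:87
  8:28  9:279  10:41  11:75  12:151  13:221  14:211  15:172
  16:218
Giant step factor: 202^(-17) ≡ 48 (mod 283).
Scan 153·48^i mod 283 for i = 0, 1, …:
  i=0: 153   i=1: 269   i=2: 177   i=3: 6
  i=4: 5   i=5: 240
Match at i=5, j=6: n = 5·17 + 6 = 91.

91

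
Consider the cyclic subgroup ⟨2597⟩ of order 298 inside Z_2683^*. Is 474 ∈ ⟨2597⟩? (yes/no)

474 ∈ ⟨2597⟩ iff 474^298 ≡ 1 (mod 2683), since |⟨2597⟩| = 298.
474^298 mod 2683 = 874.
Since 874 ≠ 1, 474 does not lie in the subgroup.

no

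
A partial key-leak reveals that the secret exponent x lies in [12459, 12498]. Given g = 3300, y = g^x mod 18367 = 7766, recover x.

12468

Compute 3300^12459 mod 18367 = 5293, then multiply by 3300 repeatedly:
  3300^12459=5293  3300^12460=18250  3300^12461=17974  3300^12462=7157  3300^12463=16505
  3300^12464=8345  3300^12465=6367  3300^12466=17619  3300^12467=11145  3300^12468=7766
Found 7766 at exponent 12468.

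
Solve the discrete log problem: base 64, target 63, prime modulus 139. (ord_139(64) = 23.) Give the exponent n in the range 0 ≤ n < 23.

22

Successive powers of 64 modulo 139:
  64^0=1  64^1=64  64^2=65  64^3=129  64^4=55  64^5=45
  64^6=100  64^7=6  64^8=106  64^9=112  64^10=79  64^11=52
  64^12=131  64^13=44  64^14=36  64^15=80  64^16=116  64^17=57
  64^18=34  64^19=91  64^20=125  64^21=77  64^22=63
So 64^22 ≡ 63 (mod 139), giving n = 22.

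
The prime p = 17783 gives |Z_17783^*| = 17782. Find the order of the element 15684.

17782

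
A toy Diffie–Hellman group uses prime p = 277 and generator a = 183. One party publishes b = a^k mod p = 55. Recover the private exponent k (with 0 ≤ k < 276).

28

Successive powers of 183 modulo 277:
  183^0=1  183^1=183  183^2=249  183^3=139  183^4=230  183^5=263
  183^6=208  183^7=115  183^8=270  183^9=104  183^10=196  183^11=135
  183^12=52  183^13=98  183^14=206  183^15=26  183^16=49  183^17=103
  183^18=13  183^19=163  183^20=190  183^21=145  183^22=220  183^23=95
  183^24=211  183^25=110  183^26=186  183^27=244  183^28=55
So 183^28 ≡ 55 (mod 277), giving k = 28.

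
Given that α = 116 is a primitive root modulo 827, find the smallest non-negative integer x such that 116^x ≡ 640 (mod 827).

742

Baby-step giant-step with m = ceil(sqrt(826)) = 29.
Baby table (116^j mod 827 for j=0..28):
  0:1  1:116  2:224  3:347  4:556  5:817  6:494  7:241
  8:665  9:229  10:100  11:22  12:71  13:793  14:191  15:654
  16:607  17:117  18:340  19:571  20:76  21:546  22:484  23:735
  24:79  25:67  26:329  27:122  28:93
Giant step factor: 116^(-29) ≡ 380 (mod 827).
Scan 640·380^i mod 827 for i = 0, 1, …:
  i=0: 640   i=1: 62   i=2: 404   i=3: 525
  i=4: 193   i=5: 564   i=6: 127   i=7: 294
  i=8: 75   i=9: 382     …   i=24: 194
  i=25: 117
Match at i=25, j=17: x = 25·29 + 17 = 742.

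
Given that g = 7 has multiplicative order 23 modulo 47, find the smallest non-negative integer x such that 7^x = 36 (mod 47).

11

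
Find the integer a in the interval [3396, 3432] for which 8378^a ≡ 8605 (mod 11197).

3407

Compute 8378^3396 mod 11197 = 2621, then multiply by 8378 repeatedly:
  8378^3396=2621  8378^3397=1421  8378^3398=2727  8378^3399=4926  8378^3400=9083
  8378^3401=2562  8378^3402=10984  8378^3403=7006  8378^3404=1594  8378^3405=7708
  8378^3406=4525  8378^3407=8605
Found 8605 at exponent 3407.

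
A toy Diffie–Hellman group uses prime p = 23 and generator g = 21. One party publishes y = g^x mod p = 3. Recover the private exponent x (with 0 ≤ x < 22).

8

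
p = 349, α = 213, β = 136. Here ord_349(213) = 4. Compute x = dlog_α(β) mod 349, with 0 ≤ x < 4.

3

Successive powers of 213 modulo 349:
  213^0=1  213^1=213  213^2=348  213^3=136
So 213^3 ≡ 136 (mod 349), giving x = 3.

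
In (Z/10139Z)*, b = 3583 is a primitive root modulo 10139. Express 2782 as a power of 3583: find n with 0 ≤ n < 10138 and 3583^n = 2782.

4176

Baby-step giant-step with m = ceil(sqrt(10138)) = 101.
Baby table (3583^j mod 10139 for j=0..100):
  0:1  1:3583  2:1915  3:7481  4:7046  5:9847  6:8220  7:8604
  8:5572  9:785  10:4152  11:2703  12:2104  13:5355  14:3977  15:4296
  16:1566  17:4111  18:7885  19:4701  20:2804  21:9122  22:6129  23:9272
  24:6212  25:2491  26:2933  27:4935  28:9828  29:977  30:2636  31:5379
  32:8857  33:9700  34:8747  35:852  36:877  37:9340  38:6520  39:904
  40:4691  41:7530  42:111  43:2292  44:9785  45:9132  46:1403  47:8144
  48:10049  49:1978  50:13  51:6023  52:4617  53:6002  54:347  55:6343
  56:5470  57:323  58:1463  59:66  60:3281  61:4722  62:7074  63:8781
  64:1006  65:5153  66:80  67:2748  68:1115  69:279  70:6035  71:7057
  72:8704  73:9007  74:9783  75:1966  76:7712  77:3321  78:6096  79:2562
  80:3851  81:9093  82:3612  83:4432  84:2182  85:937  86:1262  87:9891
  88:3648  89:1613  90:149  91:6639  92:1443  93:9518  94:5537  95:7187
  96:8100  97:4482  98:8969  99:5436  100:169
Giant step factor: 3583^(-101) ≡ 1330 (mod 10139).
Scan 2782·1330^i mod 10139 for i = 0, 1, …:
  i=0: 2782   i=1: 9464   i=2: 4621   i=3: 1696
  i=4: 4822   i=5: 5412   i=6: 9409   i=7: 2444
  i=8: 6040   i=9: 3112     …   i=40: 6267
  i=41: 852
Match at i=41, j=35: n = 41·101 + 35 = 4176.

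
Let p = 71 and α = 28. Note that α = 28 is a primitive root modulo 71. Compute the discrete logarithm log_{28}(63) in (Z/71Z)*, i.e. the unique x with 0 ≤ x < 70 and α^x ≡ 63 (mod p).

Baby-step giant-step with m = ceil(sqrt(70)) = 9.
Baby table (28^j mod 71 for j=0..8):
  0:1  1:28  2:3  3:13  4:9  5:39  6:27  7:46
  8:10
Giant step factor: 28^(-9) ≡ 53 (mod 71).
Scan 63·53^i mod 71 for i = 0, 1, …:
  i=0: 63   i=1: 2   i=2: 35   i=3: 9
Match at i=3, j=4: x = 3·9 + 4 = 31.

31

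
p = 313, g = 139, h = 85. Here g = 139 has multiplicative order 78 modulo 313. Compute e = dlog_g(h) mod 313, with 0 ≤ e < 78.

41

Baby-step giant-step with m = ceil(sqrt(78)) = 9.
Baby table (139^j mod 313 for j=0..8):
  0:1  1:139  2:228  3:79  4:26  5:171  6:294  7:176
  8:50
Giant step factor: 139^(-9) ≡ 269 (mod 313).
Scan 85·269^i mod 313 for i = 0, 1, …:
  i=0: 85   i=1: 16   i=2: 235   i=3: 302
  i=4: 171
Match at i=4, j=5: e = 4·9 + 5 = 41.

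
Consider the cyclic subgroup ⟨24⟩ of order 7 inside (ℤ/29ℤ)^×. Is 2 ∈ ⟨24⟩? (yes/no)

⟨24⟩ has order 7; its elements mod 29 are {1, 7, 16, 20, 23, 24, 25}.
2 is not in this set.

no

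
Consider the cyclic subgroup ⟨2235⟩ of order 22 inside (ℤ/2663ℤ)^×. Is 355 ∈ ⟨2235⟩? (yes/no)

no

⟨2235⟩ has order 22; its elements mod 2663 are {1, 37, 56, 72, 142, 428, 473, 563, 591, 1140, 1294, 1369, 1523, 2072, 2100, 2190, 2235, 2521, 2591, 2607, 2626, 2662}.
355 is not in this set.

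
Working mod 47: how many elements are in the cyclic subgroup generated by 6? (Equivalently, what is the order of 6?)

23

The order of 6 must divide p − 1 = 46 = 2 · 23.
Divisors: 1, 2, 23, 46.
Check each in increasing order: 6^1 ≡ 6;  6^2 ≡ 36;  6^23 ≡ 1.
Smallest exponent giving 1 is 23.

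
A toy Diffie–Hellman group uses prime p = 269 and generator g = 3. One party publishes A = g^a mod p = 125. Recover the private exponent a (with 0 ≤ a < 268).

Baby-step giant-step with m = ceil(sqrt(268)) = 17.
Baby table (3^j mod 269 for j=0..16):
  0:1  1:3  2:9  3:27  4:81  5:243  6:191  7:35
  8:105  9:46  10:138  11:145  12:166  13:229  14:149  15:178
  16:265
Giant step factor: 3^(-17) ≡ 112 (mod 269).
Scan 125·112^i mod 269 for i = 0, 1, …:
  i=0: 125   i=1: 12   i=2: 268   i=3: 157
  i=4: 99   i=5: 59   i=6: 152   i=7: 77
  i=8: 16   i=9: 178
Match at i=9, j=15: a = 9·17 + 15 = 168.

168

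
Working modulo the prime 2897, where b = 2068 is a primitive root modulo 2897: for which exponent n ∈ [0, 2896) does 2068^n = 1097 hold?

754

Baby-step giant-step with m = ceil(sqrt(2896)) = 54.
Baby table (2068^j mod 2897 for j=0..53):
  0:1  1:2068  2:652  3:1231  4:2142  5:143  6:230  7:532
  8:2213  9:2121  10:170  11:1023  12:754  13:686  14:2015  15:1134
  16:1439  17:633  18:2497  19:1342  20:2827  21:90  22:712  23:740
  24:704  25:1578  26:1282  27:421  28:1528  29:2174  30:2585  31:815
  32:2263  33:1229  34:903  35:1736  36:665  37:2042  38:1927  39:1661
  40:2003  41:2391  42:2306  43:346  44:2866  45:2523  46:67  47:2397
  48:229  49:1361  50:1561  51:890  52:925  53:880
Giant step factor: 2068^(-54) ≡ 1255 (mod 2897).
Scan 1097·1255^i mod 2897 for i = 0, 1, …:
  i=0: 1097   i=1: 660   i=2: 2655   i=3: 475
  i=4: 2240   i=5: 1110   i=6: 2490   i=7: 1984
  i=8: 1397   i=9: 550   i=10: 764   i=11: 2810
  i=12: 901   i=13: 925
Match at i=13, j=52: n = 13·54 + 52 = 754.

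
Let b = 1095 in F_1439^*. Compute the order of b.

The order of 1095 must divide p − 1 = 1438 = 2 · 719.
Divisors: 1, 2, 719, 1438.
Check each in increasing order: 1095^1 ≡ 1095;  1095^2 ≡ 338;  1095^719 ≡ 1438;  1095^1438 ≡ 1.
Smallest exponent giving 1 is 1438.

1438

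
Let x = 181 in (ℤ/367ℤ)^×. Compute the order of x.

183

The order of 181 must divide p − 1 = 366 = 2 · 3 · 61.
Divisors: 1, 2, 3, 6, 61, 122, 183, 366.
Check each in increasing order: 181^1 ≡ 181;  181^2 ≡ 98;  181^3 ≡ 122;  181^6 ≡ 204;  181^61 ≡ 283;  181^122 ≡ 83;  181^183 ≡ 1.
Smallest exponent giving 1 is 183.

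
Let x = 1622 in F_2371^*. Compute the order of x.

2370

The order of 1622 must divide p − 1 = 2370 = 2 · 3 · 5 · 79.
Divisors: 1, 2, 3, 5, 6, 10, 15, 30, 79, 158, 237, 395, 474, 790, 1185, 2370.
Check each in increasing order: 1622^1 ≡ 1622;  1622^2 ≡ 1445;  1622^3 ≡ 1242;  1622^5 ≡ 2214;  1622^6 ≡ 1414;  1622^10 ≡ 939;  1622^15 ≡ 1950;  1622^30 ≡ 1787;  1622^79 ≡ 1826;  1622^158 ≡ 650;  1622^237 ≡ 1400;  1622^395 ≡ 1907;  1622^474 ≡ 1554;  1622^790 ≡ 1906;  1622^1185 ≡ 2370;  1622^2370 ≡ 1.
Smallest exponent giving 1 is 2370.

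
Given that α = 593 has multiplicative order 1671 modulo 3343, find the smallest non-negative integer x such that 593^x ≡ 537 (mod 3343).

143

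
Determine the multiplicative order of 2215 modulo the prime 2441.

2440

The order of 2215 must divide p − 1 = 2440 = 2^3 · 5 · 61.
Divisors: 1, 2, 4, 5, 8, 10, 20, 40, 61, 122, 244, 305, 488, 610, 1220, 2440.
Check each in increasing order: 2215^1 ≡ 2215;  2215^2 ≡ 2256;  2215^4 ≡ 51;  2215^5 ≡ 679;  2215^8 ≡ 160;  2215^10 ≡ 2133;  2215^20 ≡ 2106;  2215^40 ≡ 2380;  2215^61 ≡ 62;  2215^122 ≡ 1403;  2215^244 ≡ 963;  2215^305 ≡ 1122;  2215^488 ≡ 2230;  2215^610 ≡ 1769;  2215^1220 ≡ 2440;  2215^2440 ≡ 1.
Smallest exponent giving 1 is 2440.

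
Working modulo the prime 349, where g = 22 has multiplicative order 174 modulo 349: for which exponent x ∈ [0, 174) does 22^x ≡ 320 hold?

Baby-step giant-step with m = ceil(sqrt(174)) = 14.
Baby table (22^j mod 349 for j=0..13):
  0:1  1:22  2:135  3:178  4:77  5:298  6:274  7:95
  8:345  9:261  10:158  11:335  12:41  13:204
Giant step factor: 22^(-14) ≡ 292 (mod 349).
Scan 320·292^i mod 349 for i = 0, 1, …:
  i=0: 320   i=1: 257   i=2: 9   i=3: 185
  i=4: 274
Match at i=4, j=6: x = 4·14 + 6 = 62.

62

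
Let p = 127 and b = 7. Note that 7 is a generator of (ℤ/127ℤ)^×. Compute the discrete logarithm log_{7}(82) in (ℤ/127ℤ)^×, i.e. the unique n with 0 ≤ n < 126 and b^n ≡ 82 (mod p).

Baby-step giant-step with m = ceil(sqrt(126)) = 12.
Baby table (7^j mod 127 for j=0..11):
  0:1  1:7  2:49  3:89  4:115  5:43  6:47  7:75
  8:17  9:119  10:71  11:116
Giant step factor: 7^(-12) ≡ 94 (mod 127).
Scan 82·94^i mod 127 for i = 0, 1, …:
  i=0: 82   i=1: 88   i=2: 17
Match at i=2, j=8: n = 2·12 + 8 = 32.

32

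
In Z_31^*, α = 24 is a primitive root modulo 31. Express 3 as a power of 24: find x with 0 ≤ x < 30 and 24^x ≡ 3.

7

Successive powers of 24 modulo 31:
  24^0=1  24^1=24  24^2=18  24^3=29  24^4=14  24^5=26
  24^6=4  24^7=3
So 24^7 ≡ 3 (mod 31), giving x = 7.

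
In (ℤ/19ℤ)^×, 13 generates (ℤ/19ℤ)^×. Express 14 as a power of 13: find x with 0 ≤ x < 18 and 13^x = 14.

5

Successive powers of 13 modulo 19:
  13^0=1  13^1=13  13^2=17  13^3=12  13^4=4  13^5=14
So 13^5 ≡ 14 (mod 19), giving x = 5.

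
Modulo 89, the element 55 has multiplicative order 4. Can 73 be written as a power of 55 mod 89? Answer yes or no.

no

73 ∈ ⟨55⟩ iff 73^4 ≡ 1 (mod 89), since |⟨55⟩| = 4.
73^4 mod 89 = 32.
Since 32 ≠ 1, 73 does not lie in the subgroup.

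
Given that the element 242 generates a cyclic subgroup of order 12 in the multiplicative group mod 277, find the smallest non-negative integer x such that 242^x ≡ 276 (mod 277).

Successive powers of 242 modulo 277:
  242^0=1  242^1=242  242^2=117  242^3=60  242^4=116  242^5=95
  242^6=276
So 242^6 ≡ 276 (mod 277), giving x = 6.

6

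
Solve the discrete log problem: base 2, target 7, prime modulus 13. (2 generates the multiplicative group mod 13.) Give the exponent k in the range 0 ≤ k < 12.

Successive powers of 2 modulo 13:
  2^0=1  2^1=2  2^2=4  2^3=8  2^4=3  2^5=6
  2^6=12  2^7=11  2^8=9  2^9=5  2^10=10  2^11=7
So 2^11 ≡ 7 (mod 13), giving k = 11.

11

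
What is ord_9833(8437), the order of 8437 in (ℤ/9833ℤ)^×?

9832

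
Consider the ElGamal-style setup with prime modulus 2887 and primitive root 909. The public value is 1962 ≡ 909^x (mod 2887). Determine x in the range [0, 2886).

Baby-step giant-step with m = ceil(sqrt(2886)) = 54.
Baby table (909^j mod 2887 for j=0..53):
  0:1  1:909  2:599  3:1735  4:813  5:2832  6:1971  7:1699
  8:2733  9:1477  10:138  11:1301  12:1826  13:2696  14:2488  15:1071
  16:620  17:615  18:1844  19:1736  20:1722  21:544  22:819  23:2512
  24:2678  25:561  26:1837  27:1147  28:416  29:2834  30:902  31:10
  32:429  33:216  34:28  35:2356  36:2337  37:2388  38:2555  39:1347
  40:335  41:1380  42:1462  43:938  44:977  45:1784  46:2049  47:426
  48:376  49:1118  50:38  51:2785  52:2553  53:2416
Giant step factor: 909^(-54) ≡ 1211 (mod 2887).
Scan 1962·1211^i mod 2887 for i = 0, 1, …:
  i=0: 1962   i=1: 2868   i=2: 87   i=3: 1425
  i=4: 2136   i=5: 2831   i=6: 1472   i=7: 1313
  i=8: 2193   i=9: 2570     …   i=29: 380
  i=30: 1147
Match at i=30, j=27: x = 30·54 + 27 = 1647.

1647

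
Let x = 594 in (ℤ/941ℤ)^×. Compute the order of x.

The order of 594 must divide p − 1 = 940 = 2^2 · 5 · 47.
Divisors: 1, 2, 4, 5, 10, 20, 47, 94, 188, 235, 470, 940.
Check each in increasing order: 594^1 ≡ 594;  594^2 ≡ 902;  594^4 ≡ 580;  594^5 ≡ 114;  594^10 ≡ 763;  594^20 ≡ 631;  594^47 ≡ 450;  594^94 ≡ 185;  594^188 ≡ 349;  594^235 ≡ 844;  594^470 ≡ 940;  594^940 ≡ 1.
Smallest exponent giving 1 is 940.

940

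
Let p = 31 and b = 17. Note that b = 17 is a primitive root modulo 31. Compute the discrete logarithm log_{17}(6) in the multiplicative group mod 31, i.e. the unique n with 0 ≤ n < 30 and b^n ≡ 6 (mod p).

25

Successive powers of 17 modulo 31:
  17^0=1  17^1=17  17^2=10  17^3=15  17^4=7  17^5=26
  17^6=8  17^7=12  17^8=18  17^9=27  17^10=25  17^11=22
  17^12=2  17^13=3  17^14=20  17^15=30  17^16=14  17^17=21
  17^18=16  17^19=24  17^20=5  17^21=23  17^22=19  17^23=13
  17^24=4  17^25=6
So 17^25 ≡ 6 (mod 31), giving n = 25.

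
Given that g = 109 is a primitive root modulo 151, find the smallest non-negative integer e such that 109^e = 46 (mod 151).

145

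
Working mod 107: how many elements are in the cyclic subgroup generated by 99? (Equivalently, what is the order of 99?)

53

The order of 99 must divide p − 1 = 106 = 2 · 53.
Divisors: 1, 2, 53, 106.
Check each in increasing order: 99^1 ≡ 99;  99^2 ≡ 64;  99^53 ≡ 1.
Smallest exponent giving 1 is 53.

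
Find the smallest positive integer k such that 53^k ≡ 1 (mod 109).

108

The order of 53 must divide p − 1 = 108 = 2^2 · 3^3.
Divisors: 1, 2, 3, 4, 6, 9, 12, 18, 27, 36, 54, 108.
Check each in increasing order: 53^1 ≡ 53;  53^2 ≡ 84;  53^3 ≡ 92;  53^4 ≡ 80;  53^6 ≡ 71;  53^9 ≡ 101;  53^12 ≡ 27;  53^18 ≡ 64;  53^27 ≡ 33;  53^36 ≡ 63;  53^54 ≡ 108;  53^108 ≡ 1.
Smallest exponent giving 1 is 108.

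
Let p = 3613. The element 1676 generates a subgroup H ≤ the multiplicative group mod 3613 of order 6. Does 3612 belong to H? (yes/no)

3612 ∈ ⟨1676⟩ iff 3612^6 ≡ 1 (mod 3613), since |⟨1676⟩| = 6.
3612^6 mod 3613 = 1.
Since 1 = 1, 3612 lies in the subgroup.

yes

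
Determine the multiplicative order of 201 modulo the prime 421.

The order of 201 must divide p − 1 = 420 = 2^2 · 3 · 5 · 7.
Divisors: 1, 2, 3, 4, 5, 6, 7, 10, 12, 14, 15, 20, 21, 28, 30, 35, 42, 60, 70, 84, 105, 140, 210, 420.
Check each in increasing order: 201^1 ≡ 201;  201^2 ≡ 406;  201^3 ≡ 353;  201^4 ≡ 225;  201^5 ≡ 178;  201^6 ≡ 414;  201^7 ≡ 277;  201^10 ≡ 109;  201^12 ≡ 49;  201^14 ≡ 107;  201^15 ≡ 36;  201^20 ≡ 93;  201^21 ≡ 169;  201^28 ≡ 82;  201^30 ≡ 33;  201^35 ≡ 401;  201^42 ≡ 354;  201^60 ≡ 247;  201^70 ≡ 400;  201^84 ≡ 279;  201^105 ≡ 420;  201^140 ≡ 20;  201^210 ≡ 1.
Smallest exponent giving 1 is 210.

210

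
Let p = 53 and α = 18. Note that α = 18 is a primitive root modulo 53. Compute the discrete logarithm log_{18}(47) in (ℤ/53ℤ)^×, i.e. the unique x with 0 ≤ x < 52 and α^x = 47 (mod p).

28

Baby-step giant-step with m = ceil(sqrt(52)) = 8.
Baby table (18^j mod 53 for j=0..7):
  0:1  1:18  2:6  3:2  4:36  5:12  6:4  7:19
Giant step factor: 18^(-8) ≡ 42 (mod 53).
Scan 47·42^i mod 53 for i = 0, 1, …:
  i=0: 47   i=1: 13   i=2: 16   i=3: 36
Match at i=3, j=4: x = 3·8 + 4 = 28.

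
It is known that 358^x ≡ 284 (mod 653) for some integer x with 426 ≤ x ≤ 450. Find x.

Compute 358^426 mod 653 = 646, then multiply by 358 repeatedly:
  358^426=646  358^427=106  358^428=74  358^429=372  358^430=617
  358^431=172  358^432=194  358^433=234  358^434=188  358^435=45
  358^436=438  358^437=84  358^438=34  358^439=418  358^440=107
  358^441=432  358^442=548  358^443=284
Found 284 at exponent 443.

443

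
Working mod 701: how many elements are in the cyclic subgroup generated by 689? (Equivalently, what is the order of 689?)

The order of 689 must divide p − 1 = 700 = 2^2 · 5^2 · 7.
Divisors: 1, 2, 4, 5, 7, 10, 14, 20, 25, 28, 35, 50, 70, 100, 140, 175, 350, 700.
Check each in increasing order: 689^1 ≡ 689;  689^2 ≡ 144;  689^4 ≡ 407;  689^5 ≡ 23;  689^7 ≡ 508;  689^10 ≡ 529;  689^14 ≡ 96;  689^20 ≡ 142;  689^25 ≡ 462;  689^28 ≡ 103;  689^35 ≡ 450;  689^50 ≡ 340;  689^70 ≡ 612;  689^100 ≡ 636;  689^140 ≡ 210;  689^175 ≡ 566;  689^350 ≡ 700;  689^700 ≡ 1.
Smallest exponent giving 1 is 700.

700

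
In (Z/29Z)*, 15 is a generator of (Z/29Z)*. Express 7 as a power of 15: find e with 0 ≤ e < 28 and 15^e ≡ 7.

16

Successive powers of 15 modulo 29:
  15^0=1  15^1=15  15^2=22  15^3=11  15^4=20  15^5=10
  15^6=5  15^7=17  15^8=23  15^9=26  15^10=13  15^11=21
  15^12=25  15^13=27  15^14=28  15^15=14  15^16=7
So 15^16 ≡ 7 (mod 29), giving e = 16.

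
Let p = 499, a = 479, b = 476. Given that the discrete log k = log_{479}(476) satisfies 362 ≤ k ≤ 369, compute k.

Compute 479^362 mod 499 = 150, then multiply by 479 repeatedly:
  479^362=150  479^363=493  479^364=120  479^365=95  479^366=96
  479^367=76  479^368=476
Found 476 at exponent 368.

368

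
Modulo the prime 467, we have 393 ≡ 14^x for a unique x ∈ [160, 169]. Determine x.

Compute 14^160 mod 467 = 53, then multiply by 14 repeatedly:
  14^160=53  14^161=275  14^162=114  14^163=195  14^164=395
  14^165=393
Found 393 at exponent 165.

165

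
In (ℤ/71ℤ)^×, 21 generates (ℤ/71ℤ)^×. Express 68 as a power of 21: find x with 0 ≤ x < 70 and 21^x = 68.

Baby-step giant-step with m = ceil(sqrt(70)) = 9.
Baby table (21^j mod 71 for j=0..8):
  0:1  1:21  2:15  3:31  4:12  5:39  6:38  7:17
  8:2
Giant step factor: 21^(-9) ≡ 22 (mod 71).
Scan 68·22^i mod 71 for i = 0, 1, …:
  i=0: 68   i=1: 5   i=2: 39
Match at i=2, j=5: x = 2·9 + 5 = 23.

23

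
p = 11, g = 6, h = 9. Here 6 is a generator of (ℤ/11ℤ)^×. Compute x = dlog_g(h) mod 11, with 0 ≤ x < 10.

4

Successive powers of 6 modulo 11:
  6^0=1  6^1=6  6^2=3  6^3=7  6^4=9
So 6^4 ≡ 9 (mod 11), giving x = 4.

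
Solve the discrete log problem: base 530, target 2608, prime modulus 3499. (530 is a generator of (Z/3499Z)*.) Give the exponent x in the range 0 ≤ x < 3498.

1142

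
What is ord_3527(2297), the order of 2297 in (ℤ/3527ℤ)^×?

1763

The order of 2297 must divide p − 1 = 3526 = 2 · 41 · 43.
Divisors: 1, 2, 41, 43, 82, 86, 1763, 3526.
Check each in increasing order: 2297^1 ≡ 2297;  2297^2 ≡ 3344;  2297^41 ≡ 3411;  2297^43 ≡ 66;  2297^82 ≡ 2875;  2297^86 ≡ 829;  2297^1763 ≡ 1.
Smallest exponent giving 1 is 1763.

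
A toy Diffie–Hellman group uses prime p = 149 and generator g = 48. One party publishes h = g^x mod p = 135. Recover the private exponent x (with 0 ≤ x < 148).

Baby-step giant-step with m = ceil(sqrt(148)) = 13.
Baby table (48^j mod 149 for j=0..12):
  0:1  1:48  2:69  3:34  4:142  5:111  6:113  7:60
  8:49  9:117  10:103  11:27  12:104
Giant step factor: 48^(-13) ≡ 2 (mod 149).
Scan 135·2^i mod 149 for i = 0, 1, …:
  i=0: 135   i=1: 121   i=2: 93   i=3: 37
  i=4: 74   i=5: 148   i=6: 147   i=7: 145
  i=8: 141   i=9: 133   i=10: 117
Match at i=10, j=9: x = 10·13 + 9 = 139.

139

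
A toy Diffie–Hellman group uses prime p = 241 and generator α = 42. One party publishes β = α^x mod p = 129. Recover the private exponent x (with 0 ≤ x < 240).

Baby-step giant-step with m = ceil(sqrt(240)) = 16.
Baby table (42^j mod 241 for j=0..15):
  0:1  1:42  2:77  3:101  4:145  5:65  6:79  7:185
  8:58  9:26  10:128  11:74  12:216  13:155  14:3  15:126
Giant step factor: 42^(-16) ≡ 24 (mod 241).
Scan 129·24^i mod 241 for i = 0, 1, …:
  i=0: 129   i=1: 204   i=2: 76   i=3: 137
  i=4: 155
Match at i=4, j=13: x = 4·16 + 13 = 77.

77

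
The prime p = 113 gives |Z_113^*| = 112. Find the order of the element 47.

112

The order of 47 must divide p − 1 = 112 = 2^4 · 7.
Divisors: 1, 2, 4, 7, 8, 14, 16, 28, 56, 112.
Check each in increasing order: 47^1 ≡ 47;  47^2 ≡ 62;  47^4 ≡ 2;  47^7 ≡ 65;  47^8 ≡ 4;  47^14 ≡ 44;  47^16 ≡ 16;  47^28 ≡ 15;  47^56 ≡ 112;  47^112 ≡ 1.
Smallest exponent giving 1 is 112.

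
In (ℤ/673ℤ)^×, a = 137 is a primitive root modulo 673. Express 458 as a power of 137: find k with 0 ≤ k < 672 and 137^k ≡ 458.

58

Baby-step giant-step with m = ceil(sqrt(672)) = 26.
Baby table (137^j mod 673 for j=0..25):
  0:1  1:137  2:598  3:493  4:241  5:40  6:96  7:365
  8:203  9:218  10:254  11:475  12:467  13:44  14:644  15:65
  16:156  17:509  18:414  19:186  20:581  21:183  22:170  23:408
  24:37  25:358
Giant step factor: 137^(-26) ≡ 300 (mod 673).
Scan 458·300^i mod 673 for i = 0, 1, …:
  i=0: 458   i=1: 108   i=2: 96
Match at i=2, j=6: k = 2·26 + 6 = 58.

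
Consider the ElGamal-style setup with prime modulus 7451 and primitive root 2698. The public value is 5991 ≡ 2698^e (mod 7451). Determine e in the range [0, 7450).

1202

Baby-step giant-step with m = ceil(sqrt(7450)) = 87.
Baby table (2698^j mod 7451 for j=0..86):
  0:1  1:2698  2:7028  3:6200  4:105  5:152  6:291  7:2763
  8:3574  9:1058  10:751  11:6977  12:2720  13:6776  14:4345  15:2387
  16:2462  17:3635  18:1714  19:4752  20:5176  21:1674  22:1146  23:7194
  24:7008  25:4397  26:1114  27:2819  28:5642  29:7174  30:5205  31:5406
  32:3781  33:719  34:2602  35:1354  36:2102  37:985  38:4974  39:601
  40:4631  41:6562  42:700  43:3497  44:1940  45:3518  46:6441  47:2086
  48:2523  49:4291  50:5715  51:2951  52:4130  53:3495  54:3995  55:4364
  56:1492  57:1876  58:2219  59:3709  60:189  61:3254  62:2014  63:1993
  64:4943  65:6375  66:2842  67:637  68:4896  69:6236  70:370  71:7277
  72:7412  73:6543  74:1595  75:4083  76:3356  77:1523  78:3553  79:4008
  80:2183  81:3444  82:515  83:3584  84:5685  85:3972  86:1918
Giant step factor: 2698^(-87) ≡ 2093 (mod 7451).
Scan 5991·2093^i mod 7451 for i = 0, 1, …:
  i=0: 5991   i=1: 6581   i=2: 4585   i=3: 6968
  i=4: 2417   i=5: 7003   i=6: 1162   i=7: 3040
  i=8: 7017   i=9: 660   i=10: 2945   i=11: 1908
  i=12: 7159   i=13: 7277
Match at i=13, j=71: e = 13·87 + 71 = 1202.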